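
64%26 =12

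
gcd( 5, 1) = 1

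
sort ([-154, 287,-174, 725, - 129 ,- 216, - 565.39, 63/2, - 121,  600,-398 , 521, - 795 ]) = [-795, - 565.39, - 398 , -216 ,-174 ,  -  154, - 129,  -  121, 63/2, 287,521,600, 725]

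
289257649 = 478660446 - 189402797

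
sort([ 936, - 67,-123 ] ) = [-123,-67,936]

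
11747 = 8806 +2941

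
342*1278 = 437076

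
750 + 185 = 935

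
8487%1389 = 153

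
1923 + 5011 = 6934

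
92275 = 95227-2952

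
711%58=15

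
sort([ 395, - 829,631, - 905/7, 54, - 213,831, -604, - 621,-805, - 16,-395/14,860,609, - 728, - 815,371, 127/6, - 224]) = [ - 829, - 815,-805, - 728,- 621, - 604, - 224, - 213, - 905/7, - 395/14,-16, 127/6, 54,371,395, 609 , 631,831,860 ] 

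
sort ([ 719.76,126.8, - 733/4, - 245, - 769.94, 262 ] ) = [ - 769.94, -245, - 733/4, 126.8, 262, 719.76]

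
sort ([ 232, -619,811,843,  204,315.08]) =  [ - 619, 204, 232, 315.08,811, 843] 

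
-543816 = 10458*( - 52)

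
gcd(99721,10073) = 1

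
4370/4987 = 4370/4987 = 0.88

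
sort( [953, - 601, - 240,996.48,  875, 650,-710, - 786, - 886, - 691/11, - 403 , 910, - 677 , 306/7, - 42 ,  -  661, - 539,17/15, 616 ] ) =[ - 886,- 786, - 710, - 677 , - 661 , - 601,  -  539, - 403, - 240, - 691/11, - 42,17/15, 306/7  ,  616, 650,  875, 910, 953,996.48 ]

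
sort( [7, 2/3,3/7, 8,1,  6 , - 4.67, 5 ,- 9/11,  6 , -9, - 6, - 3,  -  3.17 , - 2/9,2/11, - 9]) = [ - 9, - 9, - 6, - 4.67,  -  3.17,- 3, - 9/11 , - 2/9, 2/11,  3/7,2/3, 1, 5, 6,6, 7,8 ] 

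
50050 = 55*910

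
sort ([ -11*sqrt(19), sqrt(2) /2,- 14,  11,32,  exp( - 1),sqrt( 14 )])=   [ - 11*sqrt(19), - 14,  exp(-1 ) , sqrt( 2) /2,sqrt(14),11, 32]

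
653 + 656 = 1309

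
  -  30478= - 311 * 98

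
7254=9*806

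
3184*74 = 235616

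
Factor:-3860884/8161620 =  - 965221/2040405  =  - 3^( - 1 )*5^(  -  1)*43^1*22447^1*136027^( - 1) 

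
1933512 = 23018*84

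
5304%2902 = 2402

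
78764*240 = 18903360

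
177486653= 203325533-25838880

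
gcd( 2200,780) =20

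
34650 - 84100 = - 49450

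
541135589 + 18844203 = 559979792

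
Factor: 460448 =2^5*14389^1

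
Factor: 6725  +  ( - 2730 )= 3995 = 5^1*17^1*47^1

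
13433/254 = 13433/254 = 52.89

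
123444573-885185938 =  - 761741365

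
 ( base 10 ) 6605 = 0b1100111001101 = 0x19cd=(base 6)50325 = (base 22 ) DE5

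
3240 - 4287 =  - 1047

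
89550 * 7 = 626850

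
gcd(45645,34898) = 1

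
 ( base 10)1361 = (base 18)43b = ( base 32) 1AH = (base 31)1CS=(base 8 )2521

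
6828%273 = 3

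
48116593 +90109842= 138226435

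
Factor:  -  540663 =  - 3^1 * 180221^1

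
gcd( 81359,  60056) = 1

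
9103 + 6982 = 16085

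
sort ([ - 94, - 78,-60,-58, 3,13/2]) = [ - 94, - 78,-60, - 58,  3,13/2] 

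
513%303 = 210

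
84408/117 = 28136/39 =721.44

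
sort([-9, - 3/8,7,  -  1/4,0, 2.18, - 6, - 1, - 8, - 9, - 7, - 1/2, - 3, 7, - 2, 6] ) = [ -9, - 9,-8,  -  7,  -  6,-3, -2, - 1, - 1/2, - 3/8,- 1/4, 0, 2.18, 6,7, 7 ]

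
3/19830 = 1/6610 = 0.00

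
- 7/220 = - 1 + 213/220 = - 0.03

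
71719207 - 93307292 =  - 21588085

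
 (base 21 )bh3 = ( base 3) 21011000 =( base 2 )1010001011011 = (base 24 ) 913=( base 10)5211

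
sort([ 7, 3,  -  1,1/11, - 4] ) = [ - 4, - 1,  1/11,3, 7 ] 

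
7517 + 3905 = 11422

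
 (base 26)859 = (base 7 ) 22113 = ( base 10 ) 5547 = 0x15AB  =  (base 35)4IH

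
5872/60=1468/15 = 97.87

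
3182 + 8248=11430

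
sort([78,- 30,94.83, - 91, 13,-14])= [ - 91, - 30,-14,13,78 , 94.83] 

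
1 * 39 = 39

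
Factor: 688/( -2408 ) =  - 2/7 = - 2^1*7^ (-1)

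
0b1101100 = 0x6C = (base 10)108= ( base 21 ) 53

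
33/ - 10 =-4+7/10 =- 3.30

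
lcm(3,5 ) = 15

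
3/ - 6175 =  - 3/6175=   -  0.00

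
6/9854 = 3/4927 = 0.00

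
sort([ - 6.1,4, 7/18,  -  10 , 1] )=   [ - 10,- 6.1, 7/18,1,4] 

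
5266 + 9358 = 14624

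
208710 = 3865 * 54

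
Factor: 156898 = 2^1 * 7^2*1601^1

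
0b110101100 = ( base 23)IE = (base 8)654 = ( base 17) 183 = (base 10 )428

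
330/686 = 165/343= 0.48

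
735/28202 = 735/28202 = 0.03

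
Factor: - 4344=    - 2^3*3^1*181^1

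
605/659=605/659 = 0.92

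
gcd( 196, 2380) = 28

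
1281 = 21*61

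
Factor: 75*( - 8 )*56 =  - 2^6* 3^1*5^2*7^1   =  - 33600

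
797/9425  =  797/9425 = 0.08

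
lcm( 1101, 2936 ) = 8808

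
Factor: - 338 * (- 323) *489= 2^1*3^1*13^2*17^1*19^1*163^1 = 53386086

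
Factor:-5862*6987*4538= - 2^2*3^2*17^1*137^1*977^1  *  2269^1 = - 185866469172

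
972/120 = 81/10 = 8.10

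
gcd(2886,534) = 6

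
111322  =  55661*2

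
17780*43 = 764540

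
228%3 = 0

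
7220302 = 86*83957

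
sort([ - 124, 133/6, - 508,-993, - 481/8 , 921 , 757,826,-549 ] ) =[-993,-549,-508 , - 124,-481/8,  133/6,757,  826,  921] 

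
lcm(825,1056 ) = 26400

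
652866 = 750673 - 97807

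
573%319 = 254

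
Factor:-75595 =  - 5^1*13^1*1163^1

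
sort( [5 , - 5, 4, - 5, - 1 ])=[-5,-5,-1, 4, 5 ]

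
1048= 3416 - 2368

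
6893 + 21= 6914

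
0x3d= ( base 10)61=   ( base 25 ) 2b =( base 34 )1R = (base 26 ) 29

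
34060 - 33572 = 488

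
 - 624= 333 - 957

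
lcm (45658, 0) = 0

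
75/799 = 75/799 = 0.09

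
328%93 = 49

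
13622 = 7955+5667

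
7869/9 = 874 + 1/3 =874.33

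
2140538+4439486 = 6580024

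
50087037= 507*98791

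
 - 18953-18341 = - 37294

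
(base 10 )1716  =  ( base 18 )556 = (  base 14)8A8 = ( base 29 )215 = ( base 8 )3264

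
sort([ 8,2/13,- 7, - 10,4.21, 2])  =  [ - 10,  -  7 , 2/13,2, 4.21, 8]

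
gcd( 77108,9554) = 2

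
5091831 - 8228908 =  - 3137077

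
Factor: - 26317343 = - 13^1*17^1*119083^1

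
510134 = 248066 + 262068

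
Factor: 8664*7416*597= 2^6*3^4*19^2*103^1 * 199^1 = 38358577728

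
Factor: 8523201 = 3^1 * 2841067^1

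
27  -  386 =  - 359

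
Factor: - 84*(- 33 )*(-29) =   -  80388 = - 2^2*3^2*7^1 * 11^1*29^1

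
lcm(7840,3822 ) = 305760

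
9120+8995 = 18115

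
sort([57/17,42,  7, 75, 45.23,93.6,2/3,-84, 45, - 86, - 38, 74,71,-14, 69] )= [-86 , - 84, - 38, -14, 2/3,57/17,  7 , 42, 45,45.23, 69,71,74, 75, 93.6 ]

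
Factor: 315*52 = 16380 = 2^2*3^2*5^1*7^1*13^1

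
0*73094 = 0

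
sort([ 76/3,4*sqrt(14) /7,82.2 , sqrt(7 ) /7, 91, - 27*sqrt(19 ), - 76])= [ - 27*sqrt( 19 ), - 76,sqrt( 7)/7,4*sqrt(14)/7,76/3, 82.2,91]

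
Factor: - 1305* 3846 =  - 2^1 * 3^3*5^1 * 29^1*641^1 = -5019030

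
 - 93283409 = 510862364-604145773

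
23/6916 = 23/6916 = 0.00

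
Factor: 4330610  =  2^1*5^1*433061^1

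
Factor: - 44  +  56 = 2^2*3^1 = 12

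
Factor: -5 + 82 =77 =7^1*11^1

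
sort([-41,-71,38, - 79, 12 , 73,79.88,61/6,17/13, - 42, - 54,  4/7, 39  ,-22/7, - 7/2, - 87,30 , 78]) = [ - 87, -79,- 71,-54, - 42, - 41, - 7/2,-22/7, 4/7,17/13,61/6, 12,30, 38,39, 73,78,79.88 ]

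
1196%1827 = 1196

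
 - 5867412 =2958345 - 8825757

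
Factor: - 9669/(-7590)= 2^( - 1 )*5^( - 1)*23^ (- 1 )*293^1 = 293/230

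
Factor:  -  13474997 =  - 73^1*197^1*937^1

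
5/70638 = 5/70638= 0.00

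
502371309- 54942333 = 447428976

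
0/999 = 0 = 0.00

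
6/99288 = 1/16548 = 0.00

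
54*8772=473688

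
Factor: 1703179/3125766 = 2^( - 1 )*3^ ( -1 )*7^( - 1)*17^1 *3917^( - 1 )*5273^1 = 89641/164514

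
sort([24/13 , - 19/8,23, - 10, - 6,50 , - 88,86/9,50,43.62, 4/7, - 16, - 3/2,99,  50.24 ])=[  -  88, - 16,- 10, - 6,-19/8,- 3/2,4/7, 24/13, 86/9,23, 43.62,50,50,50.24, 99 ]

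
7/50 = 7/50 = 0.14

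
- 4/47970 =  - 1+ 23983/23985 = - 0.00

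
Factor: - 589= -19^1*31^1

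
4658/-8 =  - 583+ 3/4= -582.25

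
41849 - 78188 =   -  36339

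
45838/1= 45838  =  45838.00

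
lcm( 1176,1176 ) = 1176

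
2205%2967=2205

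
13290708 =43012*309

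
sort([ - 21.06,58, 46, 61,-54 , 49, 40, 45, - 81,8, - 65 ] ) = [-81,-65,-54,-21.06,8, 40,  45,46, 49 , 58, 61 ]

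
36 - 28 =8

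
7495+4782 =12277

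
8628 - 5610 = 3018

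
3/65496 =1/21832  =  0.00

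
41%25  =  16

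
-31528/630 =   -  2252/45 = - 50.04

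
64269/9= 7141 = 7141.00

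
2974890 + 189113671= 192088561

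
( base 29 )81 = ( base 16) E9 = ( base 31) 7g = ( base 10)233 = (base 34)6T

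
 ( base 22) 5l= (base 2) 10000011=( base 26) 51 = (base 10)131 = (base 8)203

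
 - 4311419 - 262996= - 4574415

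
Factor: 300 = 2^2*3^1 * 5^2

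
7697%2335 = 692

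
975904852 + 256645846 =1232550698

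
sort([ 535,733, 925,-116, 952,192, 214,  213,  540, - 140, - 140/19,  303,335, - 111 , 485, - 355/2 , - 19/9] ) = [ - 355/2, - 140,-116, - 111, - 140/19, - 19/9,192,213,  214, 303,335,485 , 535 , 540 , 733 , 925, 952 ] 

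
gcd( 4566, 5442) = 6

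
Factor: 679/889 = 97^1*127^( - 1) = 97/127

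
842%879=842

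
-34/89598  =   - 17/44799 = - 0.00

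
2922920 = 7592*385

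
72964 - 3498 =69466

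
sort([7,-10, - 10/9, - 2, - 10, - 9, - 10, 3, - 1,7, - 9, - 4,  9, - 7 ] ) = [ - 10,-10, - 10 , - 9,-9, - 7, - 4, - 2,- 10/9,- 1,3,7,7,9 ]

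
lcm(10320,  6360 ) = 546960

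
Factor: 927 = 3^2*103^1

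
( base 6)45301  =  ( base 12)3831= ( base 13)2b93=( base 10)6373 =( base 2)1100011100101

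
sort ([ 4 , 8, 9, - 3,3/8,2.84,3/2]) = [  -  3 , 3/8,3/2 , 2.84,4, 8, 9]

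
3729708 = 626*5958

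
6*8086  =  48516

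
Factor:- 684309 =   -  3^1 * 228103^1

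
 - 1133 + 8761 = 7628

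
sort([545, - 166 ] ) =[- 166,545 ]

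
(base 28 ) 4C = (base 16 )7C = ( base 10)124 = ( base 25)4O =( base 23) 59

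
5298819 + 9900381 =15199200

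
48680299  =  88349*551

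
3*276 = 828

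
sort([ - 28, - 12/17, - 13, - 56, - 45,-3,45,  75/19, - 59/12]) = [ - 56, - 45,-28,-13, - 59/12, - 3, - 12/17 , 75/19,45]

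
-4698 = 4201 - 8899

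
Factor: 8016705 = 3^3 * 5^1*43^1*1381^1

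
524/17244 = 131/4311 = 0.03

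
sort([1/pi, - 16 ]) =[ - 16, 1/pi]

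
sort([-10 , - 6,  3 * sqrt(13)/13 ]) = [ - 10, - 6,3*sqrt(13)/13] 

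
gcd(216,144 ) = 72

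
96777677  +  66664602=163442279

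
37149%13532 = 10085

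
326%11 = 7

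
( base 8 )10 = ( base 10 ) 8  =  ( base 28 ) 8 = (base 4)20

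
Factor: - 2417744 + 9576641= 7158897 = 3^2*269^1*2957^1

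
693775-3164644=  - 2470869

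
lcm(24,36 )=72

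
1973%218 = 11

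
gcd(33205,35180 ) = 5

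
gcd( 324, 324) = 324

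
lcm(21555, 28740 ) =86220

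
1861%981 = 880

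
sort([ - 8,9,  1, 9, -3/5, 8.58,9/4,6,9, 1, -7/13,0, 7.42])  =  [ - 8, - 3/5,-7/13,0, 1,1, 9/4,6 , 7.42,  8.58,9 , 9,9]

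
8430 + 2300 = 10730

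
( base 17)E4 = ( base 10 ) 242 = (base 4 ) 3302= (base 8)362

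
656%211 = 23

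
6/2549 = 6/2549 = 0.00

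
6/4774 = 3/2387 = 0.00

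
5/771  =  5/771 = 0.01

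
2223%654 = 261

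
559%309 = 250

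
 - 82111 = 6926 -89037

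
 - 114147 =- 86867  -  27280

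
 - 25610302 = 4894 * ( - 5233 )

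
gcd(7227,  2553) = 3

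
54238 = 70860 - 16622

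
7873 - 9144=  - 1271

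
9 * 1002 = 9018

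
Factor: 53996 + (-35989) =11^1*1637^1 = 18007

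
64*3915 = 250560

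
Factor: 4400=2^4*5^2*11^1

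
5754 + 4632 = 10386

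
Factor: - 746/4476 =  - 1/6 = - 2^( - 1)*3^( - 1 )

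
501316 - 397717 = 103599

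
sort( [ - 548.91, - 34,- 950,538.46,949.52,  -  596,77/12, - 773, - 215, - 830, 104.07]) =[-950, - 830, - 773, - 596, - 548.91, - 215, - 34,77/12, 104.07, 538.46, 949.52] 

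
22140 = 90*246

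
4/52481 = 4/52481  =  0.00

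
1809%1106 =703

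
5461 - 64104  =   -58643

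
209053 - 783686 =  - 574633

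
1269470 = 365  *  3478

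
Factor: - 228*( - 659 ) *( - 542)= - 81436584 = -2^3*3^1*19^1  *271^1*659^1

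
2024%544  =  392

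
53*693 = 36729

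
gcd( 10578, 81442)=86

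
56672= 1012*56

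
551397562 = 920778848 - 369381286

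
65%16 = 1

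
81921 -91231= - 9310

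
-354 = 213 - 567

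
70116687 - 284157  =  69832530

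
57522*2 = 115044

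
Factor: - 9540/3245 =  - 2^2*3^2*11^ (-1 )*53^1 * 59^(-1 ) = - 1908/649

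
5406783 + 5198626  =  10605409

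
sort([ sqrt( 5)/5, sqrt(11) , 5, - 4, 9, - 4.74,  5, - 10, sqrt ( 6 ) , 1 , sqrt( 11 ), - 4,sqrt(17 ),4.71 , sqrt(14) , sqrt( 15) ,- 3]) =[ - 10, - 4.74, - 4,-4, - 3,sqrt( 5) /5,1, sqrt( 6),sqrt(11 ), sqrt(11 ), sqrt( 14),sqrt(15),sqrt(17 ),4.71,5, 5,9 ]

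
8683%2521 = 1120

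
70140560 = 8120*8638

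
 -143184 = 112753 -255937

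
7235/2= 3617 + 1/2 = 3617.50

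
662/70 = 331/35 = 9.46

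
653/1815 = 653/1815 = 0.36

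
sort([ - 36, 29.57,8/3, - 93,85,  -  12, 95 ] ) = [ - 93, - 36, - 12,8/3, 29.57,85,  95]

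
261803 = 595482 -333679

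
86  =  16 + 70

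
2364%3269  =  2364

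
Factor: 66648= 2^3*3^1*2777^1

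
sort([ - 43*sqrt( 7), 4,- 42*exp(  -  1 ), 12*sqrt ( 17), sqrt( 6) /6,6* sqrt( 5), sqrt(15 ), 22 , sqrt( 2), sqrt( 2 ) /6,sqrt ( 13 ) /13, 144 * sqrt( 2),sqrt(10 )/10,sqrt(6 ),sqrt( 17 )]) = [ - 43 * sqrt(7 ), - 42 * exp( - 1),sqrt( 2)/6,sqrt(13) /13, sqrt( 10 ) /10,sqrt(6)/6,sqrt( 2), sqrt(6), sqrt( 15),4,sqrt( 17), 6* sqrt( 5),22, 12*sqrt (17), 144*sqrt(2)]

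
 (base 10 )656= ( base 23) 15c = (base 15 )2DB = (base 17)24a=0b1010010000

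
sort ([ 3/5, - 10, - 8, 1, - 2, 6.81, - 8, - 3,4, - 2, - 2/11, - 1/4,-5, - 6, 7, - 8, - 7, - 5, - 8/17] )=[ - 10,-8, - 8,-8, - 7, - 6, - 5 , - 5,  -  3 , -2, - 2, - 8/17,-1/4, - 2/11, 3/5, 1, 4,6.81,7]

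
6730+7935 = 14665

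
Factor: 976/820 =244/205 = 2^2*5^( - 1 )*41^(-1 )*61^1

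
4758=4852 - 94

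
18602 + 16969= 35571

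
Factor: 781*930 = 2^1*3^1*5^1*11^1*31^1 * 71^1 = 726330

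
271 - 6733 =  - 6462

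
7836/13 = 602 + 10/13 = 602.77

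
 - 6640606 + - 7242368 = -13882974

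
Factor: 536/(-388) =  - 134/97  =  - 2^1*67^1*97^( - 1) 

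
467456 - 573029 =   -  105573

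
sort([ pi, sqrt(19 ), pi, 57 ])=[ pi, pi , sqrt(19),57 ]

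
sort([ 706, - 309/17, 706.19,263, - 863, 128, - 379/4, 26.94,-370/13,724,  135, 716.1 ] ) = [ - 863, - 379/4, - 370/13, - 309/17,26.94,128, 135, 263,706,  706.19,716.1,724] 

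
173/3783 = 173/3783 =0.05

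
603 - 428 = 175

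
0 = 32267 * 0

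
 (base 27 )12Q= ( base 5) 11214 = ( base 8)1451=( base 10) 809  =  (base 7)2234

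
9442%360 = 82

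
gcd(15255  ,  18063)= 27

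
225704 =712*317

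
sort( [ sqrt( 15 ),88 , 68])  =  [sqrt(15 ),68, 88]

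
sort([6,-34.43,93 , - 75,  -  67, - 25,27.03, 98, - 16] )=[ - 75, - 67, - 34.43, - 25, -16,6, 27.03, 93, 98 ]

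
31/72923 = 31/72923  =  0.00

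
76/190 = 2/5 = 0.40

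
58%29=0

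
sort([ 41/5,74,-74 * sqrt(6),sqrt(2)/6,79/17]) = [ - 74*sqrt(6), sqrt (2 ) /6,  79/17,41/5,74]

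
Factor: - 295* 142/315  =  -8378/63 = - 2^1*3^( - 2)* 7^( - 1)* 59^1 * 71^1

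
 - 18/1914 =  - 1 + 316/319 = - 0.01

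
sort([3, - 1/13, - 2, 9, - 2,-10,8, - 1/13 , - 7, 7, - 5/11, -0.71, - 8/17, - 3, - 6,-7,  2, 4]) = [ - 10,-7, - 7, - 6, - 3, - 2, - 2, - 0.71,  -  8/17, - 5/11, - 1/13, - 1/13, 2, 3, 4,7,  8, 9]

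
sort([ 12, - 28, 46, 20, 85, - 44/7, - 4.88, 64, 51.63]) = [ - 28, - 44/7 ,  -  4.88 , 12, 20,  46, 51.63,64, 85]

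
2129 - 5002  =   - 2873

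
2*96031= 192062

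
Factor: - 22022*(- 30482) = 671274604 =2^2*7^1*11^2*13^1 * 15241^1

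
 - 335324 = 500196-835520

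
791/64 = 791/64 = 12.36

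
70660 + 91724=162384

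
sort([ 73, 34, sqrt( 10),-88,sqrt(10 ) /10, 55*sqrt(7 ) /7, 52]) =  [  -  88, sqrt( 10)/10,sqrt( 10), 55 * sqrt( 7 )/7,  34,52,  73 ] 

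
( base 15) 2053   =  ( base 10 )6828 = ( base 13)3153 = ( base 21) FA3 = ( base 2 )1101010101100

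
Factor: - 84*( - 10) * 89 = 2^3 * 3^1 * 5^1*7^1* 89^1 = 74760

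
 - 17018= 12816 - 29834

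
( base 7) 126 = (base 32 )25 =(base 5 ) 234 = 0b1000101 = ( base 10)69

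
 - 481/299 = - 2 + 9/23 = -1.61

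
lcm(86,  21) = 1806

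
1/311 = 1/311 = 0.00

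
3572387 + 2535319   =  6107706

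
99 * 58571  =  5798529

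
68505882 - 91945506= - 23439624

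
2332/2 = 1166 = 1166.00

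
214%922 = 214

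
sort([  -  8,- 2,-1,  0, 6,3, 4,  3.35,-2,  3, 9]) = [ - 8, - 2, - 2, - 1, 0, 3,3, 3.35,4, 6,  9]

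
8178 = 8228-50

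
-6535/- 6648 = 6535/6648 = 0.98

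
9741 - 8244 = 1497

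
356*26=9256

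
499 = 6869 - 6370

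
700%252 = 196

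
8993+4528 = 13521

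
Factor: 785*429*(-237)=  - 79813305 = - 3^2*5^1*11^1*13^1 * 79^1*157^1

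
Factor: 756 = 2^2*3^3*7^1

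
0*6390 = 0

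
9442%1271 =545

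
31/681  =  31/681 = 0.05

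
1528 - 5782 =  - 4254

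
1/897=1/897 = 0.00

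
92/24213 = 92/24213  =  0.00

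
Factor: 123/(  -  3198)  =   - 2^( - 1) * 13^( - 1) = -1/26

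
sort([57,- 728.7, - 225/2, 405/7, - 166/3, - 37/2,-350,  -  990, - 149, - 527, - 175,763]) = [ - 990, - 728.7, - 527, - 350, - 175, - 149, - 225/2,-166/3, - 37/2,57,  405/7,763]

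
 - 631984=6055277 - 6687261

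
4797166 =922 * 5203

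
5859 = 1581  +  4278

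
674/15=44  +  14/15 = 44.93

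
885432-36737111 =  - 35851679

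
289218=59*4902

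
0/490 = 0 = 0.00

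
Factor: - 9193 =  -29^1*317^1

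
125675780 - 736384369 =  - 610708589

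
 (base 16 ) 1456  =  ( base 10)5206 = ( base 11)3a03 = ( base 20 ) D06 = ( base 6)40034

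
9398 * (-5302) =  - 49828196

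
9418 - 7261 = 2157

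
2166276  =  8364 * 259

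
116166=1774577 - 1658411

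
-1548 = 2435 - 3983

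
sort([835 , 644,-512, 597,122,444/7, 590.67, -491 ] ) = [ - 512,- 491,444/7,  122,590.67, 597, 644, 835] 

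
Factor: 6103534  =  2^1 *3051767^1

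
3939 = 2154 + 1785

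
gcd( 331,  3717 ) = 1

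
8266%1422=1156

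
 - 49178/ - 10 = 24589/5 = 4917.80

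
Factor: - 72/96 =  - 2^( - 2)*3^1 =-3/4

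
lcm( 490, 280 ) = 1960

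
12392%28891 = 12392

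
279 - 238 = 41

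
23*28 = 644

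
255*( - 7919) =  - 2019345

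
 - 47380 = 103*(-460 )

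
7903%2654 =2595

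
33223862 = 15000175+18223687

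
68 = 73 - 5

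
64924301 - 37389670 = 27534631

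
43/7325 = 43/7325  =  0.01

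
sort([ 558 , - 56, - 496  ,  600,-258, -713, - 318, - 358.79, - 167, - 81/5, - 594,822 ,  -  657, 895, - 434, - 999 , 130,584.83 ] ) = [-999, - 713,-657, -594,-496, - 434,-358.79,-318, - 258, - 167,  -  56,-81/5, 130,558, 584.83, 600, 822, 895 ] 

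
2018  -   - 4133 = 6151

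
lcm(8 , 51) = 408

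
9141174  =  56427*162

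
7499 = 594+6905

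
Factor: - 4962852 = - 2^2* 3^2*31^1*4447^1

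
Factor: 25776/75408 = 3^1*179^1*1571^( - 1) = 537/1571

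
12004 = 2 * 6002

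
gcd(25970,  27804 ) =14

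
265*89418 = 23695770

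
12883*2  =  25766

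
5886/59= 5886/59 = 99.76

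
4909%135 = 49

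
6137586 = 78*78687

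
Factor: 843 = 3^1*281^1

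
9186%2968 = 282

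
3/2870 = 3/2870 = 0.00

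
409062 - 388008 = 21054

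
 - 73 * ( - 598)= 43654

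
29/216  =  29/216 =0.13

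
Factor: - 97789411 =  - 97789411^1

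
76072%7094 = 5132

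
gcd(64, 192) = 64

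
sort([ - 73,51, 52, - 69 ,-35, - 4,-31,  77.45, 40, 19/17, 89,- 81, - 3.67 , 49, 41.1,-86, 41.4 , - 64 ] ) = [ - 86, - 81, -73, -69, - 64, - 35, -31, - 4, - 3.67,19/17, 40,41.1, 41.4,49,51, 52, 77.45,89] 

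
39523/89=444 +7/89 = 444.08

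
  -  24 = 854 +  - 878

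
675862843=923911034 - 248048191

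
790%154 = 20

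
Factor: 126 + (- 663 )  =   - 3^1 *179^1 = -537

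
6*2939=17634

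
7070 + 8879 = 15949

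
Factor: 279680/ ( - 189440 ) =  - 2^( - 3)*19^1 * 23^1*37^(  -  1)=-437/296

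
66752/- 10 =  - 33376/5  =  - 6675.20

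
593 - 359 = 234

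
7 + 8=15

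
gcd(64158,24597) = 3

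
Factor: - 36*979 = - 35244 = - 2^2*3^2* 11^1*89^1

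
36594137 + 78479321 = 115073458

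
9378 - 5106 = 4272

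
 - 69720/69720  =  -1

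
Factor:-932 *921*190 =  - 163090680 = - 2^3  *  3^1 * 5^1*19^1*233^1*307^1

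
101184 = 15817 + 85367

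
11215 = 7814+3401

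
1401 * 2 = 2802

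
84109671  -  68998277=15111394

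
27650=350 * 79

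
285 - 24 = 261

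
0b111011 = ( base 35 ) 1O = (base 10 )59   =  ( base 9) 65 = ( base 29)21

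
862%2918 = 862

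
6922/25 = 276 + 22/25=276.88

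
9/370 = 9/370 = 0.02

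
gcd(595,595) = 595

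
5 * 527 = 2635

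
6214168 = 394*15772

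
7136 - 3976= 3160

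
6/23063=6/23063 = 0.00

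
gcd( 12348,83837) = 1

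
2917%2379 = 538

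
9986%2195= 1206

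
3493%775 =393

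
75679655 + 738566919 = 814246574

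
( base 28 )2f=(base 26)2j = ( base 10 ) 71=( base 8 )107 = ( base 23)32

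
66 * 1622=107052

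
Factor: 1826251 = 7^1*260893^1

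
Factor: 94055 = 5^1  *  13^1*1447^1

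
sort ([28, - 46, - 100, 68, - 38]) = [ - 100, - 46 , - 38, 28,68 ]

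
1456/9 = 161+ 7/9 =161.78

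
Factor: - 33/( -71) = 3^1*11^1*71^( - 1 )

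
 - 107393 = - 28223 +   -  79170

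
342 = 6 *57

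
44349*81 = 3592269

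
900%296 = 12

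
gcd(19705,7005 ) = 5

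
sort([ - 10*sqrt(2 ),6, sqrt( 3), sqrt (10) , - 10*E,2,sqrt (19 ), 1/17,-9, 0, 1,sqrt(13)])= [ - 10*E,-10 * sqrt( 2 ) , - 9,0,  1/17,1,sqrt(3),2,sqrt (10 ), sqrt(13), sqrt(19 ),  6]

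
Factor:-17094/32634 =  - 3^( - 1 )*7^(-1)*11^1= - 11/21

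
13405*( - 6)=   -  80430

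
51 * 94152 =4801752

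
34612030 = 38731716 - 4119686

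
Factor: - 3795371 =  - 251^1 *15121^1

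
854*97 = 82838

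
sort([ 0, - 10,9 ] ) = [-10, 0,9]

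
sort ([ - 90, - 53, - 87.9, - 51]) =[ - 90, - 87.9, - 53, - 51]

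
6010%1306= 786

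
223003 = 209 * 1067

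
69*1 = 69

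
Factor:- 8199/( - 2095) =3^2*5^( - 1)*419^( - 1 )*911^1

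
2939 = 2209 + 730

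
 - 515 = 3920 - 4435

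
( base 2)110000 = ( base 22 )24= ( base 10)48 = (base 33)1F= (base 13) 39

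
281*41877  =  11767437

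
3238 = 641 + 2597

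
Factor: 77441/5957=13^1 = 13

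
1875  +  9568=11443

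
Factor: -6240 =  - 2^5*3^1*5^1 * 13^1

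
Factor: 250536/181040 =429/310 = 2^( - 1)*3^1*5^( - 1)* 11^1*13^1*31^(-1 ) 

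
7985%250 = 235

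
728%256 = 216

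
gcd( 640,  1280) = 640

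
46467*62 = 2880954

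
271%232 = 39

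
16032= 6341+9691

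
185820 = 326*570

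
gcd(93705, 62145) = 15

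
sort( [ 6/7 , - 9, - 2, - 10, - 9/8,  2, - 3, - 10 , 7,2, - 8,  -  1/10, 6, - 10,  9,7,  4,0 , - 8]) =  [ - 10, - 10, - 10 , - 9, - 8, - 8, -3, - 2, - 9/8, - 1/10,0,6/7,2, 2, 4 , 6 , 7, 7,9]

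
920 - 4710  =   - 3790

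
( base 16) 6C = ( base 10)108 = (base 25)48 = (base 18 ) 60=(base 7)213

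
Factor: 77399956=2^2*29^1*667241^1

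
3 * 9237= 27711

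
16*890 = 14240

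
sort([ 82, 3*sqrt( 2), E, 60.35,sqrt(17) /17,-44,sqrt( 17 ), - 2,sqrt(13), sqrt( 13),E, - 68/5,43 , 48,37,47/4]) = [ - 44,- 68/5, -2,sqrt( 17)/17,  E,  E,sqrt( 13), sqrt( 13),sqrt ( 17),3*sqrt( 2 ), 47/4,  37, 43,48,60.35, 82] 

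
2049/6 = 341 + 1/2 = 341.50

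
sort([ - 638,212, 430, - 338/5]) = [ - 638, - 338/5, 212, 430] 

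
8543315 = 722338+7820977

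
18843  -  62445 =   -  43602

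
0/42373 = 0  =  0.00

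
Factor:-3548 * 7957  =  -2^2*73^1*109^1 * 887^1 = - 28231436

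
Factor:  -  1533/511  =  -3^1 = - 3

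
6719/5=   6719/5 = 1343.80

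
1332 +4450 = 5782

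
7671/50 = 153 + 21/50 = 153.42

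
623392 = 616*1012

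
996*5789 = 5765844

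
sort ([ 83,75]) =[ 75,  83 ]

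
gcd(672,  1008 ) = 336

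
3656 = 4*914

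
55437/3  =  18479 =18479.00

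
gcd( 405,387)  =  9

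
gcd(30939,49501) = 1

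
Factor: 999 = 3^3*37^1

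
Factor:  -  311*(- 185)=5^1*  37^1*311^1 = 57535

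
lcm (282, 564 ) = 564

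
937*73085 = 68480645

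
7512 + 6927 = 14439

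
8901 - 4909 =3992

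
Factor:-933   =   - 3^1*311^1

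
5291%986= 361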